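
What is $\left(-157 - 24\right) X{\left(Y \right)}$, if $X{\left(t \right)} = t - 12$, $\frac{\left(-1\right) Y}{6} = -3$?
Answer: $-1086$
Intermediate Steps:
$Y = 18$ ($Y = \left(-6\right) \left(-3\right) = 18$)
$X{\left(t \right)} = -12 + t$
$\left(-157 - 24\right) X{\left(Y \right)} = \left(-157 - 24\right) \left(-12 + 18\right) = \left(-181\right) 6 = -1086$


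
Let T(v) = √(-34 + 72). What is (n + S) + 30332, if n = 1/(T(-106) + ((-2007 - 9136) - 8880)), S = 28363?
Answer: 23532028199222/400920491 - √38/400920491 ≈ 58695.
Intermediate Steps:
T(v) = √38
n = 1/(-20023 + √38) (n = 1/(√38 + ((-2007 - 9136) - 8880)) = 1/(√38 + (-11143 - 8880)) = 1/(√38 - 20023) = 1/(-20023 + √38) ≈ -4.9958e-5)
(n + S) + 30332 = ((-20023/400920491 - √38/400920491) + 28363) + 30332 = (11371307866210/400920491 - √38/400920491) + 30332 = 23532028199222/400920491 - √38/400920491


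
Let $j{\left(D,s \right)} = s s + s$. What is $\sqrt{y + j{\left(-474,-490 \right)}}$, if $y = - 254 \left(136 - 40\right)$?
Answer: $3 \sqrt{23914} \approx 463.92$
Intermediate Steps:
$y = -24384$ ($y = \left(-254\right) 96 = -24384$)
$j{\left(D,s \right)} = s + s^{2}$ ($j{\left(D,s \right)} = s^{2} + s = s + s^{2}$)
$\sqrt{y + j{\left(-474,-490 \right)}} = \sqrt{-24384 - 490 \left(1 - 490\right)} = \sqrt{-24384 - -239610} = \sqrt{-24384 + 239610} = \sqrt{215226} = 3 \sqrt{23914}$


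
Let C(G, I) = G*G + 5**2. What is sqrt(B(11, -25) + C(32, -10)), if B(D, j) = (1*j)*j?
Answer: 3*sqrt(186) ≈ 40.915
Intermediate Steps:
C(G, I) = 25 + G**2 (C(G, I) = G**2 + 25 = 25 + G**2)
B(D, j) = j**2 (B(D, j) = j*j = j**2)
sqrt(B(11, -25) + C(32, -10)) = sqrt((-25)**2 + (25 + 32**2)) = sqrt(625 + (25 + 1024)) = sqrt(625 + 1049) = sqrt(1674) = 3*sqrt(186)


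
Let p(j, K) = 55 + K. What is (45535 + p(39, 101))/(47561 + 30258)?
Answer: 45691/77819 ≈ 0.58714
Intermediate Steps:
(45535 + p(39, 101))/(47561 + 30258) = (45535 + (55 + 101))/(47561 + 30258) = (45535 + 156)/77819 = 45691*(1/77819) = 45691/77819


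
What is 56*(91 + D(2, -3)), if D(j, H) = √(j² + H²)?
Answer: 5096 + 56*√13 ≈ 5297.9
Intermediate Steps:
D(j, H) = √(H² + j²)
56*(91 + D(2, -3)) = 56*(91 + √((-3)² + 2²)) = 56*(91 + √(9 + 4)) = 56*(91 + √13) = 5096 + 56*√13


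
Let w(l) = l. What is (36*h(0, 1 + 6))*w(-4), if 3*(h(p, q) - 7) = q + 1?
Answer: -1392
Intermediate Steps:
h(p, q) = 22/3 + q/3 (h(p, q) = 7 + (q + 1)/3 = 7 + (1 + q)/3 = 7 + (⅓ + q/3) = 22/3 + q/3)
(36*h(0, 1 + 6))*w(-4) = (36*(22/3 + (1 + 6)/3))*(-4) = (36*(22/3 + (⅓)*7))*(-4) = (36*(22/3 + 7/3))*(-4) = (36*(29/3))*(-4) = 348*(-4) = -1392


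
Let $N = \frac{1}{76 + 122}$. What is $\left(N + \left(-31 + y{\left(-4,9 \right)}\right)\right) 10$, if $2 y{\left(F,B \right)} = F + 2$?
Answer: $- \frac{31675}{99} \approx -319.95$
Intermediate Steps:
$y{\left(F,B \right)} = 1 + \frac{F}{2}$ ($y{\left(F,B \right)} = \frac{F + 2}{2} = \frac{2 + F}{2} = 1 + \frac{F}{2}$)
$N = \frac{1}{198} \approx 0.0050505$
$\left(N + \left(-31 + y{\left(-4,9 \right)}\right)\right) 10 = \left(\frac{1}{198} + \left(-31 + \left(1 + \frac{1}{2} \left(-4\right)\right)\right)\right) 10 = \left(\frac{1}{198} + \left(-31 + \left(1 - 2\right)\right)\right) 10 = \left(\frac{1}{198} - 32\right) 10 = \left(- \frac{6335}{198}\right) 10 = - \frac{31675}{99}$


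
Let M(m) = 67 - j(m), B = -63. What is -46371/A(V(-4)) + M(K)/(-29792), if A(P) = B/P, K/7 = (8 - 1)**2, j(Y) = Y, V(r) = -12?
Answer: -65784923/7448 ≈ -8832.6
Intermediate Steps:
K = 343 (K = 7*(8 - 1)**2 = 7*7**2 = 7*49 = 343)
A(P) = -63/P
M(m) = 67 - m
-46371/A(V(-4)) + M(K)/(-29792) = -46371/((-63/(-12))) + (67 - 1*343)/(-29792) = -46371/((-63*(-1/12))) + (67 - 343)*(-1/29792) = -46371/21/4 - 276*(-1/29792) = -46371*4/21 + 69/7448 = -61828/7 + 69/7448 = -65784923/7448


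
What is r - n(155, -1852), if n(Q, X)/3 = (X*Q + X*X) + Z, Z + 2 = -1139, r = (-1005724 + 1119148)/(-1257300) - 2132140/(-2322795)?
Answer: -2998426863673781/318131825 ≈ -9.4251e+6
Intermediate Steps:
r = 263320144/318131825 (r = 113424*(-1/1257300) - 2132140*(-1/2322795) = -9452/104775 + 25084/27327 = 263320144/318131825 ≈ 0.82771)
Z = -1141 (Z = -2 - 1139 = -1141)
n(Q, X) = -3423 + 3*X² + 3*Q*X (n(Q, X) = 3*((X*Q + X*X) - 1141) = 3*((Q*X + X²) - 1141) = 3*((X² + Q*X) - 1141) = 3*(-1141 + X² + Q*X) = -3423 + 3*X² + 3*Q*X)
r - n(155, -1852) = 263320144/318131825 - (-3423 + 3*(-1852)² + 3*155*(-1852)) = 263320144/318131825 - (-3423 + 3*3429904 - 861180) = 263320144/318131825 - (-3423 + 10289712 - 861180) = 263320144/318131825 - 1*9425109 = 263320144/318131825 - 9425109 = -2998426863673781/318131825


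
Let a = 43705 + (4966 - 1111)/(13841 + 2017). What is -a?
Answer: -231025915/5286 ≈ -43705.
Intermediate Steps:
a = 231025915/5286 (a = 43705 + 3855/15858 = 43705 + 3855*(1/15858) = 43705 + 1285/5286 = 231025915/5286 ≈ 43705.)
-a = -1*231025915/5286 = -231025915/5286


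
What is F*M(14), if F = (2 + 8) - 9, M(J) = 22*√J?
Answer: 22*√14 ≈ 82.316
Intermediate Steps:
F = 1 (F = 10 - 9 = 1)
F*M(14) = 1*(22*√14) = 22*√14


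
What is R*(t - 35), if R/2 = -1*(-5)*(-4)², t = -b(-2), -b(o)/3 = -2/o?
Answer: -5120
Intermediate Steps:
b(o) = 6/o (b(o) = -(-6)/o = 6/o)
t = 3 (t = -6/(-2) = -6*(-1)/2 = -1*(-3) = 3)
R = 160 (R = 2*(-1*(-5)*(-4)²) = 2*(5*16) = 2*80 = 160)
R*(t - 35) = 160*(3 - 35) = 160*(-32) = -5120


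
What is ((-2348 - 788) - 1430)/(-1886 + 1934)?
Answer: -761/8 ≈ -95.125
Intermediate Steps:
((-2348 - 788) - 1430)/(-1886 + 1934) = (-3136 - 1430)/48 = -4566*1/48 = -761/8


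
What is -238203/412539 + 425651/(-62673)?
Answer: -63508844836/8618352249 ≈ -7.3690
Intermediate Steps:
-238203/412539 + 425651/(-62673) = -238203*1/412539 + 425651*(-1/62673) = -79401/137513 - 425651/62673 = -63508844836/8618352249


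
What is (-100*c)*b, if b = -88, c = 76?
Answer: 668800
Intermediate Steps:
(-100*c)*b = -100*76*(-88) = -7600*(-88) = 668800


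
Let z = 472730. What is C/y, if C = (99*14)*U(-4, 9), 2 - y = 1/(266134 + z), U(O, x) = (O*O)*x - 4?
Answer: 143369170560/1477727 ≈ 97020.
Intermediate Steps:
U(O, x) = -4 + x*O² (U(O, x) = O²*x - 4 = x*O² - 4 = -4 + x*O²)
y = 1477727/738864 (y = 2 - 1/(266134 + 472730) = 2 - 1/738864 = 1477727/738864 ≈ 2.0000)
C = 194040 (C = (99*14)*(-4 + 9*(-4)²) = 1386*(-4 + 9*16) = 1386*(-4 + 144) = 1386*140 = 194040)
C/y = 194040/(1477727/738864) = 194040*(738864/1477727) = 143369170560/1477727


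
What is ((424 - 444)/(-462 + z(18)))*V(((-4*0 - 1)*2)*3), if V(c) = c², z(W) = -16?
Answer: 360/239 ≈ 1.5063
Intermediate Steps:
((424 - 444)/(-462 + z(18)))*V(((-4*0 - 1)*2)*3) = ((424 - 444)/(-462 - 16))*(((-4*0 - 1)*2)*3)² = (-20/(-478))*(((0 - 1)*2)*3)² = (-20*(-1/478))*(-1*2*3)² = 10*(-2*3)²/239 = (10/239)*(-6)² = (10/239)*36 = 360/239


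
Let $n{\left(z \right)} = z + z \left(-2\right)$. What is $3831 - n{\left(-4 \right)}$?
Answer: $3827$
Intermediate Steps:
$n{\left(z \right)} = - z$ ($n{\left(z \right)} = z - 2 z = - z$)
$3831 - n{\left(-4 \right)} = 3831 - \left(-1\right) \left(-4\right) = 3831 - 4 = 3827$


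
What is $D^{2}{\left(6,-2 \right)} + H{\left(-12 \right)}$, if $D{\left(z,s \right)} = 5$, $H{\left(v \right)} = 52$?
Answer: $77$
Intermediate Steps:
$D^{2}{\left(6,-2 \right)} + H{\left(-12 \right)} = 5^{2} + 52 = 25 + 52 = 77$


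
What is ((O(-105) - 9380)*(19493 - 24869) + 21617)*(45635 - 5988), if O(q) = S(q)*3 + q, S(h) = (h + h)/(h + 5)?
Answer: 10105843514027/5 ≈ 2.0212e+12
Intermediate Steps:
S(h) = 2*h/(5 + h) (S(h) = (2*h)/(5 + h) = 2*h/(5 + h))
O(q) = q + 6*q/(5 + q) (O(q) = (2*q/(5 + q))*3 + q = 6*q/(5 + q) + q = q + 6*q/(5 + q))
((O(-105) - 9380)*(19493 - 24869) + 21617)*(45635 - 5988) = ((-105*(11 - 105)/(5 - 105) - 9380)*(19493 - 24869) + 21617)*(45635 - 5988) = ((-105*(-94)/(-100) - 9380)*(-5376) + 21617)*39647 = ((-105*(-1/100)*(-94) - 9380)*(-5376) + 21617)*39647 = ((-987/10 - 9380)*(-5376) + 21617)*39647 = (-94787/10*(-5376) + 21617)*39647 = (254787456/5 + 21617)*39647 = (254895541/5)*39647 = 10105843514027/5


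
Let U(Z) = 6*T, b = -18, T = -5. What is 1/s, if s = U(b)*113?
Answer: -1/3390 ≈ -0.00029499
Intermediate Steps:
U(Z) = -30 (U(Z) = 6*(-5) = -30)
s = -3390 (s = -30*113 = -3390)
1/s = 1/(-3390) = -1/3390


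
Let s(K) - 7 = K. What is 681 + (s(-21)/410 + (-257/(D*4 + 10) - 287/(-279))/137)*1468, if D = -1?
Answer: 1433328677/7835715 ≈ 182.92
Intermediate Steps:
s(K) = 7 + K
681 + (s(-21)/410 + (-257/(D*4 + 10) - 287/(-279))/137)*1468 = 681 + ((7 - 21)/410 + (-257/(-1*4 + 10) - 287/(-279))/137)*1468 = 681 + (-14*1/410 + (-257/(-4 + 10) - 287*(-1/279))*(1/137))*1468 = 681 + (-7/205 + (-257/6 + 287/279)*(1/137))*1468 = 681 + (-7/205 - 23327/558*1/137)*1468 = 681 + (-7/205 - 23327/76446)*1468 = 681 - 5317157/15671430*1468 = 681 - 3902793238/7835715 = 1433328677/7835715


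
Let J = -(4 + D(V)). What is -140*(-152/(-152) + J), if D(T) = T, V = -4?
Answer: -140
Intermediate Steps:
J = 0 (J = -(4 - 4) = -1*0 = 0)
-140*(-152/(-152) + J) = -140*(-152/(-152) + 0) = -140*(-152*(-1/152) + 0) = -140*(1 + 0) = -140*1 = -140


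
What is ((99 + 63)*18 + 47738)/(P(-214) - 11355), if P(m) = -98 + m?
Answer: -50654/11667 ≈ -4.3416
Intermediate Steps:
((99 + 63)*18 + 47738)/(P(-214) - 11355) = ((99 + 63)*18 + 47738)/((-98 - 214) - 11355) = (162*18 + 47738)/(-312 - 11355) = (2916 + 47738)/(-11667) = 50654*(-1/11667) = -50654/11667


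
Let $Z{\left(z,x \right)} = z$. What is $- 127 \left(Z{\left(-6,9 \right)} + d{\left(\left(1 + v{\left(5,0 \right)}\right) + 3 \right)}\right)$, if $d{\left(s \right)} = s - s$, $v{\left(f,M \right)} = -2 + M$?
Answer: $762$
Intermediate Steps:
$d{\left(s \right)} = 0$
$- 127 \left(Z{\left(-6,9 \right)} + d{\left(\left(1 + v{\left(5,0 \right)}\right) + 3 \right)}\right) = - 127 \left(-6 + 0\right) = \left(-127\right) \left(-6\right) = 762$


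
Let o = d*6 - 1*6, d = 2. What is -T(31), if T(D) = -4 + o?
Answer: -2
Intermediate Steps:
o = 6 (o = 2*6 - 1*6 = 12 - 6 = 6)
T(D) = 2 (T(D) = -4 + 6 = 2)
-T(31) = -1*2 = -2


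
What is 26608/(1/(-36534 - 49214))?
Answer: -2281582784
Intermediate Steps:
26608/(1/(-36534 - 49214)) = 26608/(1/(-85748)) = 26608/(-1/85748) = 26608*(-85748) = -2281582784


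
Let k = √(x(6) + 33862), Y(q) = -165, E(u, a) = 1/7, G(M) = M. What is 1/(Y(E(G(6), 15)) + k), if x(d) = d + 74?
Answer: 55/2239 + √33942/6717 ≈ 0.051992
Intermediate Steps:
E(u, a) = ⅐
x(d) = 74 + d
k = √33942 (k = √((74 + 6) + 33862) = √(80 + 33862) = √33942 ≈ 184.23)
1/(Y(E(G(6), 15)) + k) = 1/(-165 + √33942)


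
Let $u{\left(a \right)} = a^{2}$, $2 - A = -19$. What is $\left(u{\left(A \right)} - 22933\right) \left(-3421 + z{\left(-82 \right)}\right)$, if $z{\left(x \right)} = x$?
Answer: $78789476$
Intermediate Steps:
$A = 21$ ($A = 2 - -19 = 2 + 19 = 21$)
$\left(u{\left(A \right)} - 22933\right) \left(-3421 + z{\left(-82 \right)}\right) = \left(21^{2} - 22933\right) \left(-3421 - 82\right) = \left(441 - 22933\right) \left(-3503\right) = \left(-22492\right) \left(-3503\right) = 78789476$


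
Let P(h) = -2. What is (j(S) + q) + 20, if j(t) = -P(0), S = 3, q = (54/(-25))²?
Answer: 16666/625 ≈ 26.666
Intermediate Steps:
q = 2916/625 (q = (54*(-1/25))² = (-54/25)² = 2916/625 ≈ 4.6656)
j(t) = 2 (j(t) = -1*(-2) = 2)
(j(S) + q) + 20 = (2 + 2916/625) + 20 = 4166/625 + 20 = 16666/625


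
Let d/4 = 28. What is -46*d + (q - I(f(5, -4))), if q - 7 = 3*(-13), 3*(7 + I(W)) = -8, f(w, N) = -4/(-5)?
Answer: -15523/3 ≈ -5174.3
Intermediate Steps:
f(w, N) = ⅘ (f(w, N) = -4*(-⅕) = ⅘)
d = 112 (d = 4*28 = 112)
I(W) = -29/3 (I(W) = -7 + (⅓)*(-8) = -7 - 8/3 = -29/3)
q = -32 (q = 7 + 3*(-13) = 7 - 39 = -32)
-46*d + (q - I(f(5, -4))) = -46*112 + (-32 - 1*(-29/3)) = -5152 + (-32 + 29/3) = -5152 - 67/3 = -15523/3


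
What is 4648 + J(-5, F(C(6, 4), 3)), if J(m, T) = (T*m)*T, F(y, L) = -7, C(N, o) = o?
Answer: 4403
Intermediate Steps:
J(m, T) = m*T²
4648 + J(-5, F(C(6, 4), 3)) = 4648 - 5*(-7)² = 4648 - 5*49 = 4648 - 245 = 4403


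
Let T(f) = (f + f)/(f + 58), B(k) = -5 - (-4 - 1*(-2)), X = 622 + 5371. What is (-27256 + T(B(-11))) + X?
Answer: -1169471/55 ≈ -21263.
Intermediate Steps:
X = 5993
B(k) = -3 (B(k) = -5 - (-4 + 2) = -5 - 1*(-2) = -5 + 2 = -3)
T(f) = 2*f/(58 + f) (T(f) = (2*f)/(58 + f) = 2*f/(58 + f))
(-27256 + T(B(-11))) + X = (-27256 + 2*(-3)/(58 - 3)) + 5993 = (-27256 + 2*(-3)/55) + 5993 = (-27256 + 2*(-3)*(1/55)) + 5993 = (-27256 - 6/55) + 5993 = -1499086/55 + 5993 = -1169471/55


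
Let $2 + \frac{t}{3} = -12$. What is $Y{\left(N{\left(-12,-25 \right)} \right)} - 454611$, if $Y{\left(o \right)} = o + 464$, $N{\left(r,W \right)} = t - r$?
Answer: $-454177$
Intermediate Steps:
$t = -42$ ($t = -6 + 3 \left(-12\right) = -6 - 36 = -42$)
$N{\left(r,W \right)} = -42 - r$
$Y{\left(o \right)} = 464 + o$
$Y{\left(N{\left(-12,-25 \right)} \right)} - 454611 = \left(464 - 30\right) - 454611 = 434 - 454611 = -454177$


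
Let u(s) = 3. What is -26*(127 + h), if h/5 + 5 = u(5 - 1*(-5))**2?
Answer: -3822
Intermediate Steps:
h = 20 (h = -25 + 5*3**2 = -25 + 5*9 = -25 + 45 = 20)
-26*(127 + h) = -26*(127 + 20) = -26*147 = -3822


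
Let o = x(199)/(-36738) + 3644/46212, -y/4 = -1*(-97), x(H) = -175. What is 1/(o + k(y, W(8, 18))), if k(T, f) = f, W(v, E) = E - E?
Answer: 141478038/11830031 ≈ 11.959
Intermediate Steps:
W(v, E) = 0
y = -388 (y = -(-4)*(-97) = -4*97 = -388)
o = 11830031/141478038 (o = -175/(-36738) + 3644/46212 = -175*(-1/36738) + 3644*(1/46212) = 175/36738 + 911/11553 = 11830031/141478038 ≈ 0.083617)
1/(o + k(y, W(8, 18))) = 1/(11830031/141478038 + 0) = 1/(11830031/141478038) = 141478038/11830031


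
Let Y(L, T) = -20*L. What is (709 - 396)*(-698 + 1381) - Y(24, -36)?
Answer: 214259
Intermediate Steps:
(709 - 396)*(-698 + 1381) - Y(24, -36) = (709 - 396)*(-698 + 1381) - (-20)*24 = 313*683 - 1*(-480) = 213779 + 480 = 214259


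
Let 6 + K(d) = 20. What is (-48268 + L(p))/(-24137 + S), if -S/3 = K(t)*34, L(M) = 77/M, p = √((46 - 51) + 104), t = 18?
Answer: 48268/25565 - 7*√11/76695 ≈ 1.8877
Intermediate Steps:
K(d) = 14 (K(d) = -6 + 20 = 14)
p = 3*√11 (p = √(-5 + 104) = √99 = 3*√11 ≈ 9.9499)
S = -1428 (S = -42*34 = -3*476 = -1428)
(-48268 + L(p))/(-24137 + S) = (-48268 + 77/((3*√11)))/(-24137 - 1428) = (-48268 + 77*(√11/33))/(-25565) = (-48268 + 7*√11/3)*(-1/25565) = 48268/25565 - 7*√11/76695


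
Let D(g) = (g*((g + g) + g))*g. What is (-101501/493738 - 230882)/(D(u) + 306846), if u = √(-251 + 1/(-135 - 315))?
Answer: -177081225342100333875000/235699413673806586600019 - 14485370861833387875*I*√225902/235699413673806586600019 ≈ -0.7513 - 0.02921*I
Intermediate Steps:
u = I*√225902/30 (u = √(-251 + 1/(-450)) = √(-251 - 1/450) = √(-112951/450) = I*√225902/30 ≈ 15.843*I)
D(g) = 3*g³ (D(g) = (g*(2*g + g))*g = (g*(3*g))*g = (3*g²)*g = 3*g³)
(-101501/493738 - 230882)/(D(u) + 306846) = (-101501/493738 - 230882)/(3*(I*√225902/30)³ + 306846) = (-101501*1/493738 - 230882)/(3*(-112951*I*√225902/13500) + 306846) = (-101501/493738 - 230882)/(-112951*I*√225902/4500 + 306846) = -113995318417/(493738*(306846 - 112951*I*√225902/4500))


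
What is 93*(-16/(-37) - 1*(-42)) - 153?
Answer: 140349/37 ≈ 3793.2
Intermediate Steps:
93*(-16/(-37) - 1*(-42)) - 153 = 93*(-16*(-1/37) + 42) - 153 = 93*(16/37 + 42) - 153 = 93*(1570/37) - 153 = 146010/37 - 153 = 140349/37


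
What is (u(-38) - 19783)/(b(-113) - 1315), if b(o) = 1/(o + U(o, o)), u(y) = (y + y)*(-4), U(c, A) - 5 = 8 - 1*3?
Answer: 2006337/135446 ≈ 14.813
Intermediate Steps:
U(c, A) = 10 (U(c, A) = 5 + (8 - 1*3) = 5 + (8 - 3) = 5 + 5 = 10)
u(y) = -8*y (u(y) = (2*y)*(-4) = -8*y)
b(o) = 1/(10 + o) (b(o) = 1/(o + 10) = 1/(10 + o))
(u(-38) - 19783)/(b(-113) - 1315) = (-8*(-38) - 19783)/(1/(10 - 113) - 1315) = (304 - 19783)/(1/(-103) - 1315) = -19479/(-1/103 - 1315) = -19479/(-135446/103) = -19479*(-103/135446) = 2006337/135446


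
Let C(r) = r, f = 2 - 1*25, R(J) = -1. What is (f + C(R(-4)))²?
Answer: 576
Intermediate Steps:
f = -23 (f = 2 - 25 = -23)
(f + C(R(-4)))² = (-23 - 1)² = (-24)² = 576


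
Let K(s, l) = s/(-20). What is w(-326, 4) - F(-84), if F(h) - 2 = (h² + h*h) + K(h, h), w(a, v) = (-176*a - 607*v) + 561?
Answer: 206954/5 ≈ 41391.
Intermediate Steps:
K(s, l) = -s/20 (K(s, l) = s*(-1/20) = -s/20)
w(a, v) = 561 - 607*v - 176*a (w(a, v) = (-607*v - 176*a) + 561 = 561 - 607*v - 176*a)
F(h) = 2 + 2*h² - h/20 (F(h) = 2 + ((h² + h*h) - h/20) = 2 + ((h² + h²) - h/20) = 2 + (2*h² - h/20) = 2 + 2*h² - h/20)
w(-326, 4) - F(-84) = (561 - 607*4 - 176*(-326)) - (2 + 2*(-84)² - 1/20*(-84)) = (561 - 2428 + 57376) - (2 + 2*7056 + 21/5) = 55509 - (2 + 14112 + 21/5) = 55509 - 1*70591/5 = 55509 - 70591/5 = 206954/5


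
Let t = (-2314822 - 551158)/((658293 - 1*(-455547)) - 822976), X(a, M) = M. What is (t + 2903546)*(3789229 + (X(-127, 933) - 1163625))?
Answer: 554550040150060817/72716 ≈ 7.6262e+12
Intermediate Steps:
t = -716495/72716 (t = -2865980/((658293 + 455547) - 822976) = -2865980/(1113840 - 822976) = -2865980/290864 = -2865980*1/290864 = -716495/72716 ≈ -9.8533)
(t + 2903546)*(3789229 + (X(-127, 933) - 1163625)) = (-716495/72716 + 2903546)*(3789229 + (933 - 1163625)) = 211133534441*(3789229 - 1162692)/72716 = (211133534441/72716)*2626537 = 554550040150060817/72716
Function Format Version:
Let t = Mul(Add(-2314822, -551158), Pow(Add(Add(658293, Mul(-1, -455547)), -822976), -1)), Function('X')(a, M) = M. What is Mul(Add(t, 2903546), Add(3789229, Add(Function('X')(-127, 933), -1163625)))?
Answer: Rational(554550040150060817, 72716) ≈ 7.6262e+12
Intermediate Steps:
t = Rational(-716495, 72716) (t = Mul(-2865980, Pow(Add(Add(658293, 455547), -822976), -1)) = Mul(-2865980, Pow(Add(1113840, -822976), -1)) = Mul(-2865980, Pow(290864, -1)) = Mul(-2865980, Rational(1, 290864)) = Rational(-716495, 72716) ≈ -9.8533)
Mul(Add(t, 2903546), Add(3789229, Add(Function('X')(-127, 933), -1163625))) = Mul(Add(Rational(-716495, 72716), 2903546), Add(3789229, Add(933, -1163625))) = Mul(Rational(211133534441, 72716), Add(3789229, -1162692)) = Mul(Rational(211133534441, 72716), 2626537) = Rational(554550040150060817, 72716)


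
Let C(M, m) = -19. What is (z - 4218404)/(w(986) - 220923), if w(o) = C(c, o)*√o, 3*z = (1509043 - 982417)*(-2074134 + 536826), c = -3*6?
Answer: 1386504215953740/1135037581 - 119243266220*√986/1135037581 ≈ 1.2183e+6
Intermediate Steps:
c = -18
z = -269862120936 (z = ((1509043 - 982417)*(-2074134 + 536826))/3 = (526626*(-1537308))/3 = (⅓)*(-809586362808) = -269862120936)
w(o) = -19*√o
(z - 4218404)/(w(986) - 220923) = (-269862120936 - 4218404)/(-19*√986 - 220923) = -269866339340/(-220923 - 19*√986)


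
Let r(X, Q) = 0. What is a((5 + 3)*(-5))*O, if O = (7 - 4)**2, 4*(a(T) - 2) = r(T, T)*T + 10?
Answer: 81/2 ≈ 40.500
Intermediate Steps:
a(T) = 9/2 (a(T) = 2 + (0*T + 10)/4 = 2 + (0 + 10)/4 = 2 + (1/4)*10 = 2 + 5/2 = 9/2)
O = 9 (O = 3**2 = 9)
a((5 + 3)*(-5))*O = (9/2)*9 = 81/2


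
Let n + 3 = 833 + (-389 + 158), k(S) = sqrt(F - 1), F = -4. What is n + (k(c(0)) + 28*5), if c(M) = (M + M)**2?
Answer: 739 + I*sqrt(5) ≈ 739.0 + 2.2361*I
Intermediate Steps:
c(M) = 4*M**2 (c(M) = (2*M)**2 = 4*M**2)
k(S) = I*sqrt(5) (k(S) = sqrt(-4 - 1) = sqrt(-5) = I*sqrt(5))
n = 599 (n = -3 + (833 + (-389 + 158)) = -3 + (833 - 231) = -3 + 602 = 599)
n + (k(c(0)) + 28*5) = 599 + (I*sqrt(5) + 28*5) = 599 + (I*sqrt(5) + 140) = 599 + (140 + I*sqrt(5)) = 739 + I*sqrt(5)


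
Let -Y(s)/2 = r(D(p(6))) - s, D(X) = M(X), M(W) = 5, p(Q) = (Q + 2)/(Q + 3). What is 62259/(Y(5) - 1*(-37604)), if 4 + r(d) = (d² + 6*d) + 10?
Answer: 62259/37492 ≈ 1.6606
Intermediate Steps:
p(Q) = (2 + Q)/(3 + Q)
D(X) = 5
r(d) = 6 + d² + 6*d (r(d) = -4 + ((d² + 6*d) + 10) = -4 + (10 + d² + 6*d) = 6 + d² + 6*d)
Y(s) = -122 + 2*s (Y(s) = -2*((6 + 5² + 6*5) - s) = -2*((6 + 25 + 30) - s) = -2*(61 - s) = -122 + 2*s)
62259/(Y(5) - 1*(-37604)) = 62259/((-122 + 2*5) - 1*(-37604)) = 62259/((-122 + 10) + 37604) = 62259/(-112 + 37604) = 62259/37492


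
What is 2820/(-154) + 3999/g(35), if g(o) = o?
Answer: 5277/55 ≈ 95.945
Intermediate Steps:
2820/(-154) + 3999/g(35) = 2820/(-154) + 3999/35 = 2820*(-1/154) + 3999*(1/35) = -1410/77 + 3999/35 = 5277/55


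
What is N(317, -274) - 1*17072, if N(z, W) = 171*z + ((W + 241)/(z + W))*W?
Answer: 1605847/43 ≈ 37345.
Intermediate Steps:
N(z, W) = 171*z + W*(241 + W)/(W + z) (N(z, W) = 171*z + ((241 + W)/(W + z))*W = 171*z + W*(241 + W)/(W + z))
N(317, -274) - 1*17072 = ((-274)² + 171*317² + 241*(-274) + 171*(-274)*317)/(-274 + 317) - 1*17072 = (75076 + 171*100489 - 66034 - 14852718)/43 - 17072 = (75076 + 17183619 - 66034 - 14852718)/43 - 17072 = (1/43)*2339943 - 17072 = 2339943/43 - 17072 = 1605847/43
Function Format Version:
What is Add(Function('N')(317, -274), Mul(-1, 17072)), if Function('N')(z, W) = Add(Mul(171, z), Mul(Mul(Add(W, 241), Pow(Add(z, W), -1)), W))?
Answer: Rational(1605847, 43) ≈ 37345.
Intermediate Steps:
Function('N')(z, W) = Add(Mul(171, z), Mul(W, Pow(Add(W, z), -1), Add(241, W))) (Function('N')(z, W) = Add(Mul(171, z), Mul(Mul(Add(241, W), Pow(Add(W, z), -1)), W)) = Add(Mul(171, z), Mul(Mul(Pow(Add(W, z), -1), Add(241, W)), W)) = Add(Mul(171, z), Mul(W, Pow(Add(W, z), -1), Add(241, W))))
Add(Function('N')(317, -274), Mul(-1, 17072)) = Add(Mul(Pow(Add(-274, 317), -1), Add(Pow(-274, 2), Mul(171, Pow(317, 2)), Mul(241, -274), Mul(171, -274, 317))), Mul(-1, 17072)) = Add(Mul(Pow(43, -1), Add(75076, Mul(171, 100489), -66034, -14852718)), -17072) = Add(Mul(Rational(1, 43), Add(75076, 17183619, -66034, -14852718)), -17072) = Add(Mul(Rational(1, 43), 2339943), -17072) = Add(Rational(2339943, 43), -17072) = Rational(1605847, 43)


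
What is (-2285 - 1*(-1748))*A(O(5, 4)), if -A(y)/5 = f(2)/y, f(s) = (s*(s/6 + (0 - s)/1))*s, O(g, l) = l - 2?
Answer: -8950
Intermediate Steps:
O(g, l) = -2 + l
f(s) = -5*s³/6 (f(s) = (s*(s*(⅙) - s*1))*s = (s*(s/6 - s))*s = (s*(-5*s/6))*s = (-5*s²/6)*s = -5*s³/6)
A(y) = 100/(3*y) (A(y) = -5*(-⅚*2³)/y = -5*(-⅚*8)/y = -(-100)/(3*y) = 100/(3*y))
(-2285 - 1*(-1748))*A(O(5, 4)) = (-2285 - 1*(-1748))*(100/(3*(-2 + 4))) = (-2285 + 1748)*((100/3)/2) = -17900/2 = -537*50/3 = -8950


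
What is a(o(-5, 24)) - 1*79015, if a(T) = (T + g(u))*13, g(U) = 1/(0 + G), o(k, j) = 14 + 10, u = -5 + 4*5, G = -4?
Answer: -314825/4 ≈ -78706.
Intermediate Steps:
u = 15 (u = -5 + 20 = 15)
o(k, j) = 24
g(U) = -¼ (g(U) = 1/(0 - 4) = 1/(-4) = -¼)
a(T) = -13/4 + 13*T (a(T) = (T - ¼)*13 = (-¼ + T)*13 = -13/4 + 13*T)
a(o(-5, 24)) - 1*79015 = (-13/4 + 13*24) - 1*79015 = (-13/4 + 312) - 79015 = 1235/4 - 79015 = -314825/4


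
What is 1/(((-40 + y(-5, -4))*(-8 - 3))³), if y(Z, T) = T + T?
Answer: 1/147197952 ≈ 6.7936e-9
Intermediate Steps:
y(Z, T) = 2*T
1/(((-40 + y(-5, -4))*(-8 - 3))³) = 1/(((-40 + 2*(-4))*(-8 - 3))³) = 1/(((-40 - 8)*(-11))³) = 1/((-48*(-11))³) = 1/(528³) = 1/147197952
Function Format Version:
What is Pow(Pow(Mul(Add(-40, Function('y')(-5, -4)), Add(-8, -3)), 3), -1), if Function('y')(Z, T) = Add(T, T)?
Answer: Rational(1, 147197952) ≈ 6.7936e-9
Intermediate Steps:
Function('y')(Z, T) = Mul(2, T)
Pow(Pow(Mul(Add(-40, Function('y')(-5, -4)), Add(-8, -3)), 3), -1) = Pow(Pow(Mul(Add(-40, Mul(2, -4)), Add(-8, -3)), 3), -1) = Pow(Pow(Mul(Add(-40, -8), -11), 3), -1) = Pow(Pow(Mul(-48, -11), 3), -1) = Pow(Pow(528, 3), -1) = Pow(147197952, -1) = Rational(1, 147197952)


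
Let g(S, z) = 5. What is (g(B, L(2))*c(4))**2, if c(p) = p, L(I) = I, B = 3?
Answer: 400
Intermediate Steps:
(g(B, L(2))*c(4))**2 = (5*4)**2 = 20**2 = 400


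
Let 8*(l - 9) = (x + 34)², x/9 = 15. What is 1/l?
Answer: 8/28633 ≈ 0.00027940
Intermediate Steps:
x = 135 (x = 9*15 = 135)
l = 28633/8 (l = 9 + (135 + 34)²/8 = 9 + (⅛)*169² = 9 + (⅛)*28561 = 9 + 28561/8 = 28633/8 ≈ 3579.1)
1/l = 1/(28633/8) = 8/28633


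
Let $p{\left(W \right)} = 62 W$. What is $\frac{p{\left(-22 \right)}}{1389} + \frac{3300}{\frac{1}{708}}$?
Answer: $\frac{3245258236}{1389} \approx 2.3364 \cdot 10^{6}$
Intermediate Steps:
$\frac{p{\left(-22 \right)}}{1389} + \frac{3300}{\frac{1}{708}} = \frac{62 \left(-22\right)}{1389} + \frac{3300}{\frac{1}{708}} = \left(-1364\right) \frac{1}{1389} + 3300 \frac{1}{\frac{1}{708}} = - \frac{1364}{1389} + 3300 \cdot 708 = - \frac{1364}{1389} + 2336400 = \frac{3245258236}{1389}$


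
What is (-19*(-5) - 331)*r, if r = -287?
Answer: 67732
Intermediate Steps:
(-19*(-5) - 331)*r = (-19*(-5) - 331)*(-287) = (95 - 331)*(-287) = -236*(-287) = 67732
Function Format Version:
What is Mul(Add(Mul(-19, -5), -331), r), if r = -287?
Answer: 67732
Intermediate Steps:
Mul(Add(Mul(-19, -5), -331), r) = Mul(Add(Mul(-19, -5), -331), -287) = Mul(Add(95, -331), -287) = Mul(-236, -287) = 67732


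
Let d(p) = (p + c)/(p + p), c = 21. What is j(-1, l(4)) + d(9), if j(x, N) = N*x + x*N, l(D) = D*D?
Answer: -91/3 ≈ -30.333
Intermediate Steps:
l(D) = D**2
j(x, N) = 2*N*x (j(x, N) = N*x + N*x = 2*N*x)
d(p) = (21 + p)/(2*p) (d(p) = (p + 21)/(p + p) = (21 + p)/((2*p)) = (21 + p)*(1/(2*p)) = (21 + p)/(2*p))
j(-1, l(4)) + d(9) = 2*4**2*(-1) + (1/2)*(21 + 9)/9 = 2*16*(-1) + (1/2)*(1/9)*30 = -32 + 5/3 = -91/3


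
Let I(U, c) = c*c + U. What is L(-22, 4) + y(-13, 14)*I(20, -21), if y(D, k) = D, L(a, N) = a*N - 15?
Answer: -6096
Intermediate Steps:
I(U, c) = U + c**2 (I(U, c) = c**2 + U = U + c**2)
L(a, N) = -15 + N*a (L(a, N) = N*a - 15 = -15 + N*a)
L(-22, 4) + y(-13, 14)*I(20, -21) = (-15 + 4*(-22)) - 13*(20 + (-21)**2) = (-15 - 88) - 13*(20 + 441) = -103 - 13*461 = -103 - 5993 = -6096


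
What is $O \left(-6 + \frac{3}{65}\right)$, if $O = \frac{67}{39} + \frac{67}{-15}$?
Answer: $\frac{69144}{4225} \approx 16.365$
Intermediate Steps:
$O = - \frac{536}{195}$ ($O = 67 \cdot \frac{1}{39} + 67 \left(- \frac{1}{15}\right) = \frac{67}{39} - \frac{67}{15} = - \frac{536}{195} \approx -2.7487$)
$O \left(-6 + \frac{3}{65}\right) = - \frac{536 \left(-6 + \frac{3}{65}\right)}{195} = \left(- \frac{536}{195}\right) \left(- \frac{387}{65}\right) = \frac{69144}{4225}$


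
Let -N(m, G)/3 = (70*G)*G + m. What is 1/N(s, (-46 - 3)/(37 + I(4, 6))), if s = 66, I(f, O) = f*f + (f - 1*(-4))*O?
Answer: -10201/2524008 ≈ -0.0040416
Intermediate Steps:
I(f, O) = f² + O*(4 + f) (I(f, O) = f² + (f + 4)*O = f² + (4 + f)*O = f² + O*(4 + f))
N(m, G) = -210*G² - 3*m (N(m, G) = -3*((70*G)*G + m) = -3*(70*G² + m) = -3*(m + 70*G²) = -210*G² - 3*m)
1/N(s, (-46 - 3)/(37 + I(4, 6))) = 1/(-210*(-46 - 3)²/(37 + (4² + 4*6 + 6*4))² - 3*66) = 1/(-210*2401/(37 + (16 + 24 + 24))² - 198) = 1/(-210*2401/(37 + 64)² - 198) = 1/(-210*(-49/101)² - 198) = 1/(-210*2401/10201 - 198) = 1/(-504210/10201 - 198) = 1/(-2524008/10201) = -10201/2524008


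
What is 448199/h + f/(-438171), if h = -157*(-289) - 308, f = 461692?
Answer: 175581654049/19746176115 ≈ 8.8919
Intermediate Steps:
h = 45065 (h = 45373 - 308 = 45065)
448199/h + f/(-438171) = 448199/45065 + 461692/(-438171) = 448199*(1/45065) + 461692*(-1/438171) = 448199/45065 - 461692/438171 = 175581654049/19746176115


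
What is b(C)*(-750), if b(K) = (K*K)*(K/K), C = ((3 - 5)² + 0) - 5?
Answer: -750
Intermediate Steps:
C = -1 (C = ((-2)² + 0) - 5 = (4 + 0) - 5 = 4 - 5 = -1)
b(K) = K² (b(K) = K²*1 = K²)
b(C)*(-750) = (-1)²*(-750) = 1*(-750) = -750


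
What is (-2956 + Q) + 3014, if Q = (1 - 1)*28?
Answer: 58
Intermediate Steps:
Q = 0 (Q = 0*28 = 0)
(-2956 + Q) + 3014 = (-2956 + 0) + 3014 = -2956 + 3014 = 58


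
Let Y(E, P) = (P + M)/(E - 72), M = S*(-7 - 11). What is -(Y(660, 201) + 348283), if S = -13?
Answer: -68263613/196 ≈ -3.4828e+5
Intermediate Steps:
M = 234 (M = -13*(-7 - 11) = -13*(-18) = 234)
Y(E, P) = (234 + P)/(-72 + E) (Y(E, P) = (P + 234)/(E - 72) = (234 + P)/(-72 + E))
-(Y(660, 201) + 348283) = -((234 + 201)/(-72 + 660) + 348283) = -(435/588 + 348283) = -((1/588)*435 + 348283) = -(145/196 + 348283) = -1*68263613/196 = -68263613/196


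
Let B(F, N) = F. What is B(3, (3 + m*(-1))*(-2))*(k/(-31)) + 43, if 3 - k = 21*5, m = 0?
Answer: 1639/31 ≈ 52.871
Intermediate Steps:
k = -102 (k = 3 - 21*5 = 3 - 1*105 = 3 - 105 = -102)
B(3, (3 + m*(-1))*(-2))*(k/(-31)) + 43 = 3*(-102/(-31)) + 43 = 3*(-102*(-1/31)) + 43 = 3*(102/31) + 43 = 306/31 + 43 = 1639/31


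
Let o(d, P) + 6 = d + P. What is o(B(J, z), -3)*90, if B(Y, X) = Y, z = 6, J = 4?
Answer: -450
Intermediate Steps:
o(d, P) = -6 + P + d (o(d, P) = -6 + (d + P) = -6 + (P + d) = -6 + P + d)
o(B(J, z), -3)*90 = (-6 - 3 + 4)*90 = -5*90 = -450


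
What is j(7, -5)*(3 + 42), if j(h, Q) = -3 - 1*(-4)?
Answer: 45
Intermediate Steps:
j(h, Q) = 1 (j(h, Q) = -3 + 4 = 1)
j(7, -5)*(3 + 42) = 1*(3 + 42) = 1*45 = 45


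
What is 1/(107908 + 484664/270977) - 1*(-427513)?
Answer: 12500937892641117/29241070780 ≈ 4.2751e+5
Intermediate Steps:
1/(107908 + 484664/270977) - 1*(-427513) = 1/(107908 + 484664*(1/270977)) + 427513 = 1/(107908 + 484664/270977) + 427513 = 1/(29241070780/270977) + 427513 = 270977/29241070780 + 427513 = 12500937892641117/29241070780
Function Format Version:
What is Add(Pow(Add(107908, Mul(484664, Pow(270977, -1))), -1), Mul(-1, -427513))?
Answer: Rational(12500937892641117, 29241070780) ≈ 4.2751e+5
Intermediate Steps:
Add(Pow(Add(107908, Mul(484664, Pow(270977, -1))), -1), Mul(-1, -427513)) = Add(Pow(Add(107908, Mul(484664, Rational(1, 270977))), -1), 427513) = Add(Pow(Add(107908, Rational(484664, 270977)), -1), 427513) = Add(Pow(Rational(29241070780, 270977), -1), 427513) = Add(Rational(270977, 29241070780), 427513) = Rational(12500937892641117, 29241070780)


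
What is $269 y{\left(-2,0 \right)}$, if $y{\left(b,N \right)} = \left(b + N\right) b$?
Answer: $1076$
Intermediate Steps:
$y{\left(b,N \right)} = b \left(N + b\right)$ ($y{\left(b,N \right)} = \left(N + b\right) b = b \left(N + b\right)$)
$269 y{\left(-2,0 \right)} = 269 \left(- 2 \left(0 - 2\right)\right) = 269 \left(\left(-2\right) \left(-2\right)\right) = 269 \cdot 4 = 1076$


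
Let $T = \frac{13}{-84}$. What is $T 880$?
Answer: $- \frac{2860}{21} \approx -136.19$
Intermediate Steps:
$T = - \frac{13}{84}$ ($T = 13 \left(- \frac{1}{84}\right) = - \frac{13}{84} \approx -0.15476$)
$T 880 = \left(- \frac{13}{84}\right) 880 = - \frac{2860}{21}$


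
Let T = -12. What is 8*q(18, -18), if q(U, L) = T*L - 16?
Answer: 1600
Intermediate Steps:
q(U, L) = -16 - 12*L (q(U, L) = -12*L - 16 = -16 - 12*L)
8*q(18, -18) = 8*(-16 - 12*(-18)) = 8*(-16 + 216) = 8*200 = 1600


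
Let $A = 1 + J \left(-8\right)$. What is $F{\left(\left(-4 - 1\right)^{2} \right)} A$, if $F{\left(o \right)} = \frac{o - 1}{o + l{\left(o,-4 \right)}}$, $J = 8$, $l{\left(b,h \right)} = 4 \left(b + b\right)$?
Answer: $- \frac{168}{25} \approx -6.72$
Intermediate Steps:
$l{\left(b,h \right)} = 8 b$ ($l{\left(b,h \right)} = 4 \cdot 2 b = 8 b$)
$F{\left(o \right)} = \frac{-1 + o}{9 o}$ ($F{\left(o \right)} = \frac{o - 1}{o + 8 o} = \frac{-1 + o}{9 o}$)
$A = -63$ ($A = 1 + 8 \left(-8\right) = 1 - 64 = -63$)
$F{\left(\left(-4 - 1\right)^{2} \right)} A = \frac{-1 + \left(-4 - 1\right)^{2}}{9 \left(-4 - 1\right)^{2}} \left(-63\right) = \frac{-1 + \left(-5\right)^{2}}{9 \left(-5\right)^{2}} \left(-63\right) = \frac{-1 + 25}{9 \cdot 25} \left(-63\right) = \frac{1}{9} \cdot \frac{1}{25} \cdot 24 \left(-63\right) = \frac{8}{75} \left(-63\right) = - \frac{168}{25}$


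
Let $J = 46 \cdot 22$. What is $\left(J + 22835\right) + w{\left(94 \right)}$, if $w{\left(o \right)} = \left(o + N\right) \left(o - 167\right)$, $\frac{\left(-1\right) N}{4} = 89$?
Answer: $42973$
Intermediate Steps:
$N = -356$ ($N = \left(-4\right) 89 = -356$)
$w{\left(o \right)} = \left(-356 + o\right) \left(-167 + o\right)$ ($w{\left(o \right)} = \left(o - 356\right) \left(o - 167\right) = \left(-356 + o\right) \left(-167 + o\right)$)
$J = 1012$
$\left(J + 22835\right) + w{\left(94 \right)} = \left(1012 + 22835\right) + \left(59452 + 94^{2} - 49162\right) = 23847 + \left(59452 + 8836 - 49162\right) = 23847 + 19126 = 42973$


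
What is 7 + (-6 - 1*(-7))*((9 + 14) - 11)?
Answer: 19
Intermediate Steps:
7 + (-6 - 1*(-7))*((9 + 14) - 11) = 7 + (-6 + 7)*(23 - 11) = 7 + 1*12 = 7 + 12 = 19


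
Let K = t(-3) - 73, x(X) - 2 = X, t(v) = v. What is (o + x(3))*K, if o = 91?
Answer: -7296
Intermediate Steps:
x(X) = 2 + X
K = -76 (K = -3 - 73 = -76)
(o + x(3))*K = (91 + (2 + 3))*(-76) = (91 + 5)*(-76) = 96*(-76) = -7296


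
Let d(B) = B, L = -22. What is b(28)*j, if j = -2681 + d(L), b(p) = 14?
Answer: -37842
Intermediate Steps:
j = -2703 (j = -2681 - 22 = -2703)
b(28)*j = 14*(-2703) = -37842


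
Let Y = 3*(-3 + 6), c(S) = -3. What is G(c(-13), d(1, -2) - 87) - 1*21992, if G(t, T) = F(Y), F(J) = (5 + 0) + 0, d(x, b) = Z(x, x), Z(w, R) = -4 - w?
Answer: -21987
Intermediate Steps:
d(x, b) = -4 - x
Y = 9 (Y = 3*3 = 9)
F(J) = 5 (F(J) = 5 + 0 = 5)
G(t, T) = 5
G(c(-13), d(1, -2) - 87) - 1*21992 = 5 - 1*21992 = 5 - 21992 = -21987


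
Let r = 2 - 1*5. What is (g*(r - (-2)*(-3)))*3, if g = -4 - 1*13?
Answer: 459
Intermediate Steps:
g = -17 (g = -4 - 13 = -17)
r = -3 (r = 2 - 5 = -3)
(g*(r - (-2)*(-3)))*3 = -17*(-3 - (-2)*(-3))*3 = -17*(-3 - 1*6)*3 = -17*(-3 - 6)*3 = -17*(-9)*3 = 153*3 = 459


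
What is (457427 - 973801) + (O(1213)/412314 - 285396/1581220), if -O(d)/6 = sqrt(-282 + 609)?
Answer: -204125295419/395305 - sqrt(327)/68719 ≈ -5.1637e+5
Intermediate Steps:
O(d) = -6*sqrt(327) (O(d) = -6*sqrt(-282 + 609) = -6*sqrt(327))
(457427 - 973801) + (O(1213)/412314 - 285396/1581220) = (457427 - 973801) + (-6*sqrt(327)/412314 - 285396/1581220) = -516374 + (-6*sqrt(327)*(1/412314) - 285396*1/1581220) = -516374 + (-sqrt(327)/68719 - 71349/395305) = -516374 + (-71349/395305 - sqrt(327)/68719) = -204125295419/395305 - sqrt(327)/68719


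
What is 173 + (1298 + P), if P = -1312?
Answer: 159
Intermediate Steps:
173 + (1298 + P) = 173 + (1298 - 1312) = 173 - 14 = 159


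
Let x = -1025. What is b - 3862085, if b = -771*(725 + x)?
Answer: -3630785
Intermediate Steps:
b = 231300 (b = -771*(725 - 1025) = -771*(-300) = 231300)
b - 3862085 = 231300 - 3862085 = -3630785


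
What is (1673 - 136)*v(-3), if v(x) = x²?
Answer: 13833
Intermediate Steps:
(1673 - 136)*v(-3) = (1673 - 136)*(-3)² = 1537*9 = 13833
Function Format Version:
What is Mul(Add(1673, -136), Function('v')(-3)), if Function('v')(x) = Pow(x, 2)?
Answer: 13833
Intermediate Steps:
Mul(Add(1673, -136), Function('v')(-3)) = Mul(Add(1673, -136), Pow(-3, 2)) = Mul(1537, 9) = 13833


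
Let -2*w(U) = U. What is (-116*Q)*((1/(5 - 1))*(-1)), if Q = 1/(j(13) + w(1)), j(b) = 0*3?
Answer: -58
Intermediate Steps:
w(U) = -U/2
j(b) = 0
Q = -2 (Q = 1/(0 - ½*1) = 1/(0 - ½) = 1/(-½) = -2)
(-116*Q)*((1/(5 - 1))*(-1)) = (-116*(-2))*((1/(5 - 1))*(-1)) = 232*((1/4)*(-1)) = 232*((1*(¼))*(-1)) = 232*((¼)*(-1)) = 232*(-¼) = -58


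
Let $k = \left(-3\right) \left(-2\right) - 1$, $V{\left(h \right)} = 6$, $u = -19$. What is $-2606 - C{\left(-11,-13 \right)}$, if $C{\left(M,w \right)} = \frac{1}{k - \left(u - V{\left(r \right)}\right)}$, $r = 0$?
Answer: $- \frac{78181}{30} \approx -2606.0$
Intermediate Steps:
$k = 5$ ($k = 6 - 1 = 5$)
$C{\left(M,w \right)} = \frac{1}{30}$ ($C{\left(M,w \right)} = \frac{1}{5 + \left(6 - -19\right)} = \frac{1}{5 + \left(6 + 19\right)} = \frac{1}{5 + 25} = \frac{1}{30}$)
$-2606 - C{\left(-11,-13 \right)} = -2606 - \frac{1}{30} = - \frac{78181}{30}$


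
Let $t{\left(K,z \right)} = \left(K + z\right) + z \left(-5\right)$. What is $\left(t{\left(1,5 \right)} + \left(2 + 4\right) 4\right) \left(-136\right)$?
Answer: $-680$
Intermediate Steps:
$t{\left(K,z \right)} = K - 4 z$ ($t{\left(K,z \right)} = \left(K + z\right) - 5 z = K - 4 z$)
$\left(t{\left(1,5 \right)} + \left(2 + 4\right) 4\right) \left(-136\right) = \left(\left(1 - 20\right) + \left(2 + 4\right) 4\right) \left(-136\right) = \left(\left(1 - 20\right) + 6 \cdot 4\right) \left(-136\right) = \left(-19 + 24\right) \left(-136\right) = 5 \left(-136\right) = -680$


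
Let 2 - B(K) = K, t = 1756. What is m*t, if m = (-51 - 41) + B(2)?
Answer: -161552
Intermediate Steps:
B(K) = 2 - K
m = -92 (m = (-51 - 41) + (2 - 1*2) = -92 + (2 - 2) = -92 + 0 = -92)
m*t = -92*1756 = -161552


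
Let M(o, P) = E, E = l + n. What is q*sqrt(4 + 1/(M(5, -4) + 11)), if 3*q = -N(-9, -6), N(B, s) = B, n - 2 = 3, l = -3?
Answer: 3*sqrt(689)/13 ≈ 6.0574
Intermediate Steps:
n = 5 (n = 2 + 3 = 5)
E = 2 (E = -3 + 5 = 2)
M(o, P) = 2
q = 3 (q = (-1*(-9))/3 = (1/3)*9 = 3)
q*sqrt(4 + 1/(M(5, -4) + 11)) = 3*sqrt(4 + 1/(2 + 11)) = 3*sqrt(4 + 1/13) = 3*sqrt(53/13) = 3*(sqrt(689)/13) = 3*sqrt(689)/13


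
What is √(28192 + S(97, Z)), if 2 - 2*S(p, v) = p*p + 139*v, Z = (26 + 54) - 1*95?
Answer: √24531 ≈ 156.62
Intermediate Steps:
Z = -15 (Z = 80 - 95 = -15)
S(p, v) = 1 - 139*v/2 - p²/2 (S(p, v) = 1 - (p*p + 139*v)/2 = 1 - (p² + 139*v)/2 = 1 + (-139*v/2 - p²/2) = 1 - 139*v/2 - p²/2)
√(28192 + S(97, Z)) = √(28192 + (1 - 139/2*(-15) - ½*97²)) = √(28192 + (1 + 2085/2 - ½*9409)) = √(28192 + (1 + 2085/2 - 9409/2)) = √(28192 - 3661) = √24531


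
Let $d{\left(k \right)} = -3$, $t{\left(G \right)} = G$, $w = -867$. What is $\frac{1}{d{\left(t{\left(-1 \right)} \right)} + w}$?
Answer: $- \frac{1}{870} \approx -0.0011494$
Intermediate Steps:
$\frac{1}{d{\left(t{\left(-1 \right)} \right)} + w} = \frac{1}{-3 - 867} = \frac{1}{-870} = - \frac{1}{870}$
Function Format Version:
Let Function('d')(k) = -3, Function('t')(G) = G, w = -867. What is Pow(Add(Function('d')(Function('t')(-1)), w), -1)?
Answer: Rational(-1, 870) ≈ -0.0011494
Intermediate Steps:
Pow(Add(Function('d')(Function('t')(-1)), w), -1) = Pow(Add(-3, -867), -1) = Pow(-870, -1) = Rational(-1, 870)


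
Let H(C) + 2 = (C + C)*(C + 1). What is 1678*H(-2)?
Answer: 3356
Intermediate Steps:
H(C) = -2 + 2*C*(1 + C) (H(C) = -2 + (C + C)*(C + 1) = -2 + (2*C)*(1 + C) = -2 + 2*C*(1 + C))
1678*H(-2) = 1678*(-2 + 2*(-2) + 2*(-2)²) = 1678*(-2 - 4 + 2*4) = 1678*(-2 - 4 + 8) = 1678*2 = 3356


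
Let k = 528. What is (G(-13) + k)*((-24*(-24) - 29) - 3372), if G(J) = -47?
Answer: -1358825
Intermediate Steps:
(G(-13) + k)*((-24*(-24) - 29) - 3372) = (-47 + 528)*((-24*(-24) - 29) - 3372) = 481*((576 - 29) - 3372) = 481*(547 - 3372) = 481*(-2825) = -1358825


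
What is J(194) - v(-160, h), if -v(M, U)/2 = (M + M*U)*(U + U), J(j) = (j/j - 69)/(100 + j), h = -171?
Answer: -2734905634/147 ≈ -1.8605e+7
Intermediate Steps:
J(j) = -68/(100 + j) (J(j) = (1 - 69)/(100 + j) = -68/(100 + j))
v(M, U) = -4*U*(M + M*U) (v(M, U) = -2*(M + M*U)*(U + U) = -2*(M + M*U)*2*U = -4*U*(M + M*U))
J(194) - v(-160, h) = -68/(100 + 194) - (-4)*(-160)*(-171)*(1 - 171) = -68/294 - (-4)*(-160)*(-171)*(-170) = -68*1/294 - 1*18604800 = -34/147 - 18604800 = -2734905634/147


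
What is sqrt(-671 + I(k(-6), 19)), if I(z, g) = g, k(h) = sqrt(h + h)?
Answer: 2*I*sqrt(163) ≈ 25.534*I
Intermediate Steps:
k(h) = sqrt(2)*sqrt(h) (k(h) = sqrt(2*h) = sqrt(2)*sqrt(h))
sqrt(-671 + I(k(-6), 19)) = sqrt(-671 + 19) = sqrt(-652) = 2*I*sqrt(163)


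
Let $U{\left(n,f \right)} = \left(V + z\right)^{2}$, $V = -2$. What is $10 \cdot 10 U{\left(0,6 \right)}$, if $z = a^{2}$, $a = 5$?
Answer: $52900$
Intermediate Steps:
$z = 25$ ($z = 5^{2} = 25$)
$U{\left(n,f \right)} = 529$ ($U{\left(n,f \right)} = \left(-2 + 25\right)^{2} = 23^{2} = 529$)
$10 \cdot 10 U{\left(0,6 \right)} = 10 \cdot 10 \cdot 529 = 100 \cdot 529 = 52900$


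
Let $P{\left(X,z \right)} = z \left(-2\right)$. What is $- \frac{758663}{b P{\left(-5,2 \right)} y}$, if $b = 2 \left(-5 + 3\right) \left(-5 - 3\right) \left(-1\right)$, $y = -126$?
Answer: $\frac{758663}{16128} \approx 47.04$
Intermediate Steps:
$P{\left(X,z \right)} = - 2 z$
$b = -32$ ($b = 2 \left(\left(-2\right) \left(-8\right)\right) \left(-1\right) = 2 \cdot 16 \left(-1\right) = 32 \left(-1\right) = -32$)
$- \frac{758663}{b P{\left(-5,2 \right)} y} = - \frac{758663}{- 32 \left(\left(-2\right) 2\right) \left(-126\right)} = - \frac{758663}{\left(-32\right) \left(-4\right) \left(-126\right)} = - \frac{758663}{128 \left(-126\right)} = - \frac{758663}{-16128} = \left(-758663\right) \left(- \frac{1}{16128}\right) = \frac{758663}{16128}$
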